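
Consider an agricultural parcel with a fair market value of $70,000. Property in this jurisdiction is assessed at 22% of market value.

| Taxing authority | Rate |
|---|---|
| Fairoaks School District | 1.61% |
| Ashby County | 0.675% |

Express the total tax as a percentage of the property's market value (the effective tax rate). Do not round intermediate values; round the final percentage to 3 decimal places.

0.503%

Assessed value = $70,000 × 0.22 = $15,400
Fairoaks School District: $15,400 × 0.0161 = $247.94
Ashby County: $15,400 × 0.00675 = $103.95
Total tax = $351.89
Effective rate = $351.89 ÷ $70,000 = 0.503% of market value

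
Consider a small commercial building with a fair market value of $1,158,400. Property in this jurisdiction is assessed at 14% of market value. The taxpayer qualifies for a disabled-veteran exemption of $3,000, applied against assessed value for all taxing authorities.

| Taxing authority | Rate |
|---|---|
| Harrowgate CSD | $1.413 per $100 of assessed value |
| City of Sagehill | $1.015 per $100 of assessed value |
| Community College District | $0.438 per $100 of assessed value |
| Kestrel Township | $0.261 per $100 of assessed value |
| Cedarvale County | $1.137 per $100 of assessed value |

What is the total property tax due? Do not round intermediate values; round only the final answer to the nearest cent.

Assessed value = $1,158,400 × 0.14 = $162,176
Taxable value = $162,176 − $3,000 = $159,176
Harrowgate CSD: $159,176 × 0.01413 = $2,249.15688
City of Sagehill: $159,176 × 0.01015 = $1,615.6364
Community College District: $159,176 × 0.00438 = $697.19088
Kestrel Township: $159,176 × 0.00261 = $415.44936
Cedarvale County: $159,176 × 0.01137 = $1,809.83112
Total = $2,249.15688 + $1,615.6364 + $697.19088 + $415.44936 + $1,809.83112 = $6,787.26464

$6,787.26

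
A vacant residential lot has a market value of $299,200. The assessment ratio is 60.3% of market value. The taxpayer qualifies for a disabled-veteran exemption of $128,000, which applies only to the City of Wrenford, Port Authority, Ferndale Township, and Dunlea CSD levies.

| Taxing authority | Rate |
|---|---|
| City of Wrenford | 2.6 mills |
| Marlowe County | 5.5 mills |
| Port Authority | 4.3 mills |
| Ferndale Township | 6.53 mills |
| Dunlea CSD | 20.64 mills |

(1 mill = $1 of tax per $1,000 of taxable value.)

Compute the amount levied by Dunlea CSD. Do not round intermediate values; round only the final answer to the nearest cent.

Assessed value = $299,200 × 0.603 = $180,417.6
Dunlea CSD taxable value = $180,417.6 − $128,000 = $52,417.6
Dunlea CSD levy = $52,417.6 × 0.02064 = $1,081.899264

$1,081.90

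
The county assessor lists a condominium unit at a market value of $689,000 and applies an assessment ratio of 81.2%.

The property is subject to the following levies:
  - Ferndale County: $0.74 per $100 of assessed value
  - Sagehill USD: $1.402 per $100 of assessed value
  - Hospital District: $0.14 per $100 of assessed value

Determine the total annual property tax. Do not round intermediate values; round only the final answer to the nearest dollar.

Assessed value = $689,000 × 0.812 = $559,468
Ferndale County: $559,468 × 0.0074 = $4,140.0632
Sagehill USD: $559,468 × 0.01402 = $7,843.74136
Hospital District: $559,468 × 0.0014 = $783.2552
Total = $4,140.0632 + $7,843.74136 + $783.2552 = $12,767.05976

$12,767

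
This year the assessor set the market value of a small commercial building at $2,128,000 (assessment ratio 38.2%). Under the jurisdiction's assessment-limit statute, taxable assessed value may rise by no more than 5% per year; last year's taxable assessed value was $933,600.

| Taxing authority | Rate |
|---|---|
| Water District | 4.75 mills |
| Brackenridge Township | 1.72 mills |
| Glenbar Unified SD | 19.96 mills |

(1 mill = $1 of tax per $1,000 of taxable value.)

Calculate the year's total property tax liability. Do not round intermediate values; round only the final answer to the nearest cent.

Uncapped assessed value = $2,128,000 × 0.382 = $812,896
Cap limit = $933,600 × 1.05 = $980,280
Taxable assessed value = min($812,896, $980,280) = $812,896 (cap does not bind)
Water District: $812,896 × 0.00475 = $3,861.256
Brackenridge Township: $812,896 × 0.00172 = $1,398.18112
Glenbar Unified SD: $812,896 × 0.01996 = $16,225.40416
Total = $21,484.84128

$21,484.84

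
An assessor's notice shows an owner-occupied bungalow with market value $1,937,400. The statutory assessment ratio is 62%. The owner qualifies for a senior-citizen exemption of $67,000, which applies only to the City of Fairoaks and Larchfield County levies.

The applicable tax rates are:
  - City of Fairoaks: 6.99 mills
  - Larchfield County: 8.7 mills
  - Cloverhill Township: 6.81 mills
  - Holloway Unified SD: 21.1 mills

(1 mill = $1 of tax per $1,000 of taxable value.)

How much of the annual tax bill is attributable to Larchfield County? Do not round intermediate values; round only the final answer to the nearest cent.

Assessed value = $1,937,400 × 0.62 = $1,201,188
Larchfield County taxable value = $1,201,188 − $67,000 = $1,134,188
Larchfield County levy = $1,134,188 × 0.0087 = $9,867.4356

$9,867.44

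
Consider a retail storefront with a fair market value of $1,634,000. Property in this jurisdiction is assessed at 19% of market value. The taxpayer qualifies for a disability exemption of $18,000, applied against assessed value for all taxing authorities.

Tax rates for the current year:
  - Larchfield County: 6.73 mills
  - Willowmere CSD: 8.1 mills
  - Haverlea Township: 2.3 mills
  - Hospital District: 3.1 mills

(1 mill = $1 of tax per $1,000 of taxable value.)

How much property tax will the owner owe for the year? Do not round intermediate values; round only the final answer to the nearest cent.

$5,916.47

Assessed value = $1,634,000 × 0.19 = $310,460
Taxable value = $310,460 − $18,000 = $292,460
Larchfield County: $292,460 × 0.00673 = $1,968.2558
Willowmere CSD: $292,460 × 0.0081 = $2,368.926
Haverlea Township: $292,460 × 0.0023 = $672.658
Hospital District: $292,460 × 0.0031 = $906.626
Total = $1,968.2558 + $2,368.926 + $672.658 + $906.626 = $5,916.4658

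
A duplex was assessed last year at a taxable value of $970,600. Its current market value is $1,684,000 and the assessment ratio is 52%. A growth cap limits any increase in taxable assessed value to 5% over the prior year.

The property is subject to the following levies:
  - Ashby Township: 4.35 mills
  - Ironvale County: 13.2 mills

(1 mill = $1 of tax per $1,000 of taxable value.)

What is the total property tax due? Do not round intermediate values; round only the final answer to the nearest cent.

$15,368.18

Uncapped assessed value = $1,684,000 × 0.52 = $875,680
Cap limit = $970,600 × 1.05 = $1,019,130
Taxable assessed value = min($875,680, $1,019,130) = $875,680 (cap does not bind)
Ashby Township: $875,680 × 0.00435 = $3,809.208
Ironvale County: $875,680 × 0.0132 = $11,558.976
Total = $15,368.184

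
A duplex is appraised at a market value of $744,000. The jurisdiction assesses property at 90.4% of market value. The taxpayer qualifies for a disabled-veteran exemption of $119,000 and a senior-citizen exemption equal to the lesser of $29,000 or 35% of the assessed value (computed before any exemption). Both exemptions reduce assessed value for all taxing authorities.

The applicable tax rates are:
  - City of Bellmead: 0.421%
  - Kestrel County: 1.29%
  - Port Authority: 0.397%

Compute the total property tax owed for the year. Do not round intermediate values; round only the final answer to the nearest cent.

$11,058.06

Assessed value = $744,000 × 0.904 = $672,576
Senior-citizen exemption = min($29,000, 35% × $672,576) = min($29,000, $235,401.6) = $29,000 (dollar cap binds)
Taxable value = $672,576 − $119,000 − $29,000 = $524,576
City of Bellmead: $524,576 × 0.00421 = $2,208.46496
Kestrel County: $524,576 × 0.0129 = $6,767.0304
Port Authority: $524,576 × 0.00397 = $2,082.56672
Total = $11,058.06208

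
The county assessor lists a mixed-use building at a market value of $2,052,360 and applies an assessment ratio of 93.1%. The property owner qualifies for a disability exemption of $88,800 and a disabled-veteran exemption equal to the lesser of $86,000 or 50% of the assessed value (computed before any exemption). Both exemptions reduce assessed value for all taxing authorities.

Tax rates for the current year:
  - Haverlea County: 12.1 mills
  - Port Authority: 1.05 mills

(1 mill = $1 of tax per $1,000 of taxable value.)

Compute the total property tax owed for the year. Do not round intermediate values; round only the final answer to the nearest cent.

Assessed value = $2,052,360 × 0.931 = $1,910,747.16
Disabled-veteran exemption = min($86,000, 50% × $1,910,747.16) = min($86,000, $955,373.58) = $86,000 (dollar cap binds)
Taxable value = $1,910,747.16 − $88,800 − $86,000 = $1,735,947.16
Haverlea County: $1,735,947.16 × 0.0121 = $21,004.960636
Port Authority: $1,735,947.16 × 0.00105 = $1,822.744518
Total = $22,827.705154

$22,827.71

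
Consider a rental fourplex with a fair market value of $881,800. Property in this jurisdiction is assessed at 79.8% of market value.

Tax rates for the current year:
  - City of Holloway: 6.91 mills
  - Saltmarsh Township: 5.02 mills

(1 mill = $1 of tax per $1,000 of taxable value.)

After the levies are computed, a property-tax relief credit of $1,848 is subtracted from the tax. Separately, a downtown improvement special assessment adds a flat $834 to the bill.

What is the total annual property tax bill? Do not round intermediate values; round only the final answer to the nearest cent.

$7,380.86

Assessed value = $881,800 × 0.798 = $703,676.4
City of Holloway: $703,676.4 × 0.00691 = $4,862.403924
Saltmarsh Township: $703,676.4 × 0.00502 = $3,532.455528
Levies subtotal = $8,394.859452
After credit = $8,394.859452 − $1,848 = $6,546.859452
Total = $6,546.859452 + $834 = $7,380.859452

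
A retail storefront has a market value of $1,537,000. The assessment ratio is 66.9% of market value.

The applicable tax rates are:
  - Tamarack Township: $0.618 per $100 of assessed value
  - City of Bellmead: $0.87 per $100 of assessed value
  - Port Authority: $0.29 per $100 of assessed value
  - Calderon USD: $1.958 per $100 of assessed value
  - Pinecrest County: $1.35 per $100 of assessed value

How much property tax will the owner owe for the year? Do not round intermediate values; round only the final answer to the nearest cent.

$52,296.95

Assessed value = $1,537,000 × 0.669 = $1,028,253
Tamarack Township: $1,028,253 × 0.00618 = $6,354.60354
City of Bellmead: $1,028,253 × 0.0087 = $8,945.8011
Port Authority: $1,028,253 × 0.0029 = $2,981.9337
Calderon USD: $1,028,253 × 0.01958 = $20,133.19374
Pinecrest County: $1,028,253 × 0.0135 = $13,881.4155
Total = $6,354.60354 + $8,945.8011 + $2,981.9337 + $20,133.19374 + $13,881.4155 = $52,296.94758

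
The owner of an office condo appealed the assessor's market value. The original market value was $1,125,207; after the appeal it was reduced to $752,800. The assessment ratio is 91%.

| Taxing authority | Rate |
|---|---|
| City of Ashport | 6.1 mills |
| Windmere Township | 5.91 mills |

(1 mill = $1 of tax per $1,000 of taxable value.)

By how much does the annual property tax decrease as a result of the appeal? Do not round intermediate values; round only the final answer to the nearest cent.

Old assessed value = $1,125,207 × 0.91 = $1,023,938.37
New assessed value = $752,800 × 0.91 = $685,048
Combined rate = 0.0061 + 0.00591 = 0.01201
Old tax = $1,023,938.37 × 0.01201 = $12,297.4998237
New tax = $685,048 × 0.01201 = $8,227.42648
Reduction = $12,297.4998237 − $8,227.42648 = $4,070.0733437

$4,070.07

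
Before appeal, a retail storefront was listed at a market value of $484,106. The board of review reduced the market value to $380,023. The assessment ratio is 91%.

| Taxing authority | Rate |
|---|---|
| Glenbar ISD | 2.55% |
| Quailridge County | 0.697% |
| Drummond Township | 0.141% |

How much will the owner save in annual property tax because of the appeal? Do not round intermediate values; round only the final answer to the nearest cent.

$3,208.96

Old assessed value = $484,106 × 0.91 = $440,536.46
New assessed value = $380,023 × 0.91 = $345,820.93
Combined rate = 0.0255 + 0.00697 + 0.00141 = 0.03388
Old tax = $440,536.46 × 0.03388 = $14,925.3752648
New tax = $345,820.93 × 0.03388 = $11,716.4131084
Reduction = $14,925.3752648 − $11,716.4131084 = $3,208.9621564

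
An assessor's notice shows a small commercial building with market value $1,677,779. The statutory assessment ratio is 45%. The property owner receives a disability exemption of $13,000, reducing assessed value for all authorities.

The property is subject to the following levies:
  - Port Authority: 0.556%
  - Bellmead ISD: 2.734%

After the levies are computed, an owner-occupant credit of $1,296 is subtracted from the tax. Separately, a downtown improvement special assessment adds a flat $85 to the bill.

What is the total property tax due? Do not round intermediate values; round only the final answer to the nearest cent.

Assessed value = $1,677,779 × 0.45 = $755,000.55
Taxable value = $755,000.55 − $13,000 = $742,000.55
Port Authority: $742,000.55 × 0.00556 = $4,125.523058
Bellmead ISD: $742,000.55 × 0.02734 = $20,286.295037
Levies subtotal = $24,411.818095
After credit = $24,411.818095 − $1,296 = $23,115.818095
Total = $23,115.818095 + $85 = $23,200.818095

$23,200.82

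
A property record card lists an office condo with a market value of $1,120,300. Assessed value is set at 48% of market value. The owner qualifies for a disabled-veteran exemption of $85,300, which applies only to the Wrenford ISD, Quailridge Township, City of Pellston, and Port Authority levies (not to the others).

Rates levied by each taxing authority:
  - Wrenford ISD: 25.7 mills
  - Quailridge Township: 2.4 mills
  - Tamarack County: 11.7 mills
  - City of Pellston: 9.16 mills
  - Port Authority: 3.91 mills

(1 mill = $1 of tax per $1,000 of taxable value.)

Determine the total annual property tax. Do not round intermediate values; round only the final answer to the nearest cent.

$24,918.72

Assessed value = $1,120,300 × 0.48 = $537,744
Wrenford ISD: ($537,744 − $85,300) × 0.0257 = $452,444 × 0.0257 = $11,627.8108
Quailridge Township: ($537,744 − $85,300) × 0.0024 = $452,444 × 0.0024 = $1,085.8656
Tamarack County: $537,744 × 0.0117 = $6,291.6048
City of Pellston: ($537,744 − $85,300) × 0.00916 = $452,444 × 0.00916 = $4,144.38704
Port Authority: ($537,744 − $85,300) × 0.00391 = $452,444 × 0.00391 = $1,769.05604
Total = $24,918.72428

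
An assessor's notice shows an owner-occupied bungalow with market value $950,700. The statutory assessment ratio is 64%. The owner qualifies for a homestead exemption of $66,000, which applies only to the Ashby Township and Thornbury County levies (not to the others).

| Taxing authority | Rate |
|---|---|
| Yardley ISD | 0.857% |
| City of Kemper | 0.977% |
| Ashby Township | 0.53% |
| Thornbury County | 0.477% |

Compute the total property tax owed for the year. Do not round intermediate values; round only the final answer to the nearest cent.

Assessed value = $950,700 × 0.64 = $608,448
Yardley ISD: $608,448 × 0.00857 = $5,214.39936
City of Kemper: $608,448 × 0.00977 = $5,944.53696
Ashby Township: ($608,448 − $66,000) × 0.0053 = $542,448 × 0.0053 = $2,874.9744
Thornbury County: ($608,448 − $66,000) × 0.00477 = $542,448 × 0.00477 = $2,587.47696
Total = $16,621.38768

$16,621.39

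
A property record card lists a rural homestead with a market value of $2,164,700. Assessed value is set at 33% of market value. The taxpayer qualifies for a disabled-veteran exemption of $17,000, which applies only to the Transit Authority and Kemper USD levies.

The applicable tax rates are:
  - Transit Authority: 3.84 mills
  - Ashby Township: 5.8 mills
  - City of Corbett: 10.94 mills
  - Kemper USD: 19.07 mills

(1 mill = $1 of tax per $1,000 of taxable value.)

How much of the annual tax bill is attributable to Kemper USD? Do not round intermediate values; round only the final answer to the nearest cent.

$13,298.48

Assessed value = $2,164,700 × 0.33 = $714,351
Kemper USD taxable value = $714,351 − $17,000 = $697,351
Kemper USD levy = $697,351 × 0.01907 = $13,298.48357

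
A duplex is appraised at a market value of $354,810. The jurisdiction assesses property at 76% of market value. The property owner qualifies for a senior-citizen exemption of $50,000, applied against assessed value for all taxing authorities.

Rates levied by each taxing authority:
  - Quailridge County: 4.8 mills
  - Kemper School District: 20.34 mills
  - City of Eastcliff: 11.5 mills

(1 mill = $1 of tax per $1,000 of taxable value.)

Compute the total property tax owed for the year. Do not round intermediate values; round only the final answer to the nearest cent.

$8,048.18

Assessed value = $354,810 × 0.76 = $269,655.6
Taxable value = $269,655.6 − $50,000 = $219,655.6
Quailridge County: $219,655.6 × 0.0048 = $1,054.34688
Kemper School District: $219,655.6 × 0.02034 = $4,467.794904
City of Eastcliff: $219,655.6 × 0.0115 = $2,526.0394
Total = $1,054.34688 + $4,467.794904 + $2,526.0394 = $8,048.181184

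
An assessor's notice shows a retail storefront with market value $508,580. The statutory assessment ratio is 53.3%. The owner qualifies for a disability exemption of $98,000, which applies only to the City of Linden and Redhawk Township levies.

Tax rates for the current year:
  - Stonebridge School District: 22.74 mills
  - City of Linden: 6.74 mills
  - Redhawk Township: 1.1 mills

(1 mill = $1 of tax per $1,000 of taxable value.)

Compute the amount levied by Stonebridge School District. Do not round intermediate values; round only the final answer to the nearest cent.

Assessed value = $508,580 × 0.533 = $271,073.14
Stonebridge School District taxable value = $271,073.14 (exemption does not apply)
Stonebridge School District levy = $271,073.14 × 0.02274 = $6,164.2032036

$6,164.20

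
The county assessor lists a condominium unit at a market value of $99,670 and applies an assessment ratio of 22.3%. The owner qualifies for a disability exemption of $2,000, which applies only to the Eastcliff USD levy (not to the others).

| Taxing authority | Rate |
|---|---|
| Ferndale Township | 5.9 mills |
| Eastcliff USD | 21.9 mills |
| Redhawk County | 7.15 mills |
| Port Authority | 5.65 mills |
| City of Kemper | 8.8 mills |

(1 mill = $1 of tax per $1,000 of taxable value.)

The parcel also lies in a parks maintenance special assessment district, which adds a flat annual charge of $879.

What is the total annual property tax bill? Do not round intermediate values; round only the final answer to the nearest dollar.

$1,933

Assessed value = $99,670 × 0.223 = $22,226.41
Ferndale Township: $22,226.41 × 0.0059 = $131.135819
Eastcliff USD: ($22,226.41 − $2,000) × 0.0219 = $20,226.41 × 0.0219 = $442.958379
Redhawk County: $22,226.41 × 0.00715 = $158.9188315
Port Authority: $22,226.41 × 0.00565 = $125.5792165
City of Kemper: $22,226.41 × 0.0088 = $195.592408
Levies subtotal = $1,054.184654
Total = $1,054.184654 + $879 = $1,933.184654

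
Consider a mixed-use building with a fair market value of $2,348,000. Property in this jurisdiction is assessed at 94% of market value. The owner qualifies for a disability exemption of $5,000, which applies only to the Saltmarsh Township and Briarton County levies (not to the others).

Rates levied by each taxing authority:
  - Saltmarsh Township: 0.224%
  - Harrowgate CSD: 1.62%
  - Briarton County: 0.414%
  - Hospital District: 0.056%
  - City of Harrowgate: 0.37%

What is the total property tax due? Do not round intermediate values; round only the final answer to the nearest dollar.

Assessed value = $2,348,000 × 0.94 = $2,207,120
Saltmarsh Township: ($2,207,120 − $5,000) × 0.00224 = $2,202,120 × 0.00224 = $4,932.7488
Harrowgate CSD: $2,207,120 × 0.0162 = $35,755.344
Briarton County: ($2,207,120 − $5,000) × 0.00414 = $2,202,120 × 0.00414 = $9,116.7768
Hospital District: $2,207,120 × 0.00056 = $1,235.9872
City of Harrowgate: $2,207,120 × 0.0037 = $8,166.344
Total = $59,207.2008

$59,207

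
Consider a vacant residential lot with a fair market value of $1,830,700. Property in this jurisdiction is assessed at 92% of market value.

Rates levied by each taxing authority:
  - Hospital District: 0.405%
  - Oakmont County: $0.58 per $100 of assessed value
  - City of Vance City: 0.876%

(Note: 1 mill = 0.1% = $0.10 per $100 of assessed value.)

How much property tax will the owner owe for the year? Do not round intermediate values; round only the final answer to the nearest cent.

$31,343.78

Assessed value = $1,830,700 × 0.92 = $1,684,244
Hospital District: $1,684,244 × 0.00405 = $6,821.1882
Oakmont County: $1,684,244 × 0.0058 = $9,768.6152
City of Vance City: $1,684,244 × 0.00876 = $14,753.97744
Total = $31,343.78084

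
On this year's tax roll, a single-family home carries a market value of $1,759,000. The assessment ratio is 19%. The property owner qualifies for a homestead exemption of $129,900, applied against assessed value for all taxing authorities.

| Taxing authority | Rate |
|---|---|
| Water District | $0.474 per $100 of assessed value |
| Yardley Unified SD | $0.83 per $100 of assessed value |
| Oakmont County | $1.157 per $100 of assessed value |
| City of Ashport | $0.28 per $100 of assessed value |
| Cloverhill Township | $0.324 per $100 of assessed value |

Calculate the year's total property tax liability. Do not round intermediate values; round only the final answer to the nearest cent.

Assessed value = $1,759,000 × 0.19 = $334,210
Taxable value = $334,210 − $129,900 = $204,310
Water District: $204,310 × 0.00474 = $968.4294
Yardley Unified SD: $204,310 × 0.0083 = $1,695.773
Oakmont County: $204,310 × 0.01157 = $2,363.8667
City of Ashport: $204,310 × 0.0028 = $572.068
Cloverhill Township: $204,310 × 0.00324 = $661.9644
Total = $968.4294 + $1,695.773 + $2,363.8667 + $572.068 + $661.9644 = $6,262.1015

$6,262.10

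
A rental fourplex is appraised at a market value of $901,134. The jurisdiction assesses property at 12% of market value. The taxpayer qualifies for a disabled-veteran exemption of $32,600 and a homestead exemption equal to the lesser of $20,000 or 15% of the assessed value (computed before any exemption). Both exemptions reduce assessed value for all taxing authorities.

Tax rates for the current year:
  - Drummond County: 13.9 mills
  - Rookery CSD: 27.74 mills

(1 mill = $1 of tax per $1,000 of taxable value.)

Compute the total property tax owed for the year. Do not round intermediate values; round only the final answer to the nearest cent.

Assessed value = $901,134 × 0.12 = $108,136.08
Homestead exemption = min($20,000, 15% × $108,136.08) = min($20,000, $16,220.412) = $16,220.412 (percentage binds)
Taxable value = $108,136.08 − $32,600 − $16,220.412 = $59,315.668
Drummond County: $59,315.668 × 0.0139 = $824.4877852
Rookery CSD: $59,315.668 × 0.02774 = $1,645.41663032
Total = $2,469.90441552

$2,469.90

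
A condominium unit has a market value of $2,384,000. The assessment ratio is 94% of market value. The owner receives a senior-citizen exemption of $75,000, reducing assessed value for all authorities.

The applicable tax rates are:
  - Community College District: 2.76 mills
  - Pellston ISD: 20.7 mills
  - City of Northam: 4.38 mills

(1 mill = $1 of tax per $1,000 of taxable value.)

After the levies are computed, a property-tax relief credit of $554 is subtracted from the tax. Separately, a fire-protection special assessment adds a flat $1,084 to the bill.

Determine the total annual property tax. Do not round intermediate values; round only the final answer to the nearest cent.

$60,830.33

Assessed value = $2,384,000 × 0.94 = $2,240,960
Taxable value = $2,240,960 − $75,000 = $2,165,960
Community College District: $2,165,960 × 0.00276 = $5,978.0496
Pellston ISD: $2,165,960 × 0.0207 = $44,835.372
City of Northam: $2,165,960 × 0.00438 = $9,486.9048
Levies subtotal = $60,300.3264
After credit = $60,300.3264 − $554 = $59,746.3264
Total = $59,746.3264 + $1,084 = $60,830.3264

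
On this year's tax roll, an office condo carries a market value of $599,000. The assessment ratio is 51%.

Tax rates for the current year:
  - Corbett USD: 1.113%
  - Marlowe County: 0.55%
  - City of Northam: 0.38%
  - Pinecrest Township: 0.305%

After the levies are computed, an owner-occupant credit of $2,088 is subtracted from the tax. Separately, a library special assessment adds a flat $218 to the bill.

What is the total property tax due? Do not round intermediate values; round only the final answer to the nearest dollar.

$5,303

Assessed value = $599,000 × 0.51 = $305,490
Corbett USD: $305,490 × 0.01113 = $3,400.1037
Marlowe County: $305,490 × 0.0055 = $1,680.195
City of Northam: $305,490 × 0.0038 = $1,160.862
Pinecrest Township: $305,490 × 0.00305 = $931.7445
Levies subtotal = $7,172.9052
After credit = $7,172.9052 − $2,088 = $5,084.9052
Total = $5,084.9052 + $218 = $5,302.9052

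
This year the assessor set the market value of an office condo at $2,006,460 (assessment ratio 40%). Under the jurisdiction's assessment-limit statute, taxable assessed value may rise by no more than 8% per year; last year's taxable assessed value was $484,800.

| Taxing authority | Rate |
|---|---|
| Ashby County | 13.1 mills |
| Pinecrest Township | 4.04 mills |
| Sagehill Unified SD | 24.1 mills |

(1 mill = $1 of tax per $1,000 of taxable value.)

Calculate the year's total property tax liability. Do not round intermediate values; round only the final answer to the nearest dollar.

Uncapped assessed value = $2,006,460 × 0.4 = $802,584
Cap limit = $484,800 × 1.08 = $523,584
Taxable assessed value = min($802,584, $523,584) = $523,584 (cap binds)
Ashby County: $523,584 × 0.0131 = $6,858.9504
Pinecrest Township: $523,584 × 0.00404 = $2,115.27936
Sagehill Unified SD: $523,584 × 0.0241 = $12,618.3744
Total = $21,592.60416

$21,593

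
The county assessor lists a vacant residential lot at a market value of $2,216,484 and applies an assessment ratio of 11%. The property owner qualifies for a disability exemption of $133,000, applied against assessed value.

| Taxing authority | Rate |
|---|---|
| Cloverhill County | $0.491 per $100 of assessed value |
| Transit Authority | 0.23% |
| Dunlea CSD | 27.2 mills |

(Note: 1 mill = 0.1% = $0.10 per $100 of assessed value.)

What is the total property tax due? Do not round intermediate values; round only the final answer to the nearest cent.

$3,813.08

Assessed value = $2,216,484 × 0.11 = $243,813.24
Taxable value = $243,813.24 − $133,000 = $110,813.24
Cloverhill County: $110,813.24 × 0.00491 = $544.0930084
Transit Authority: $110,813.24 × 0.0023 = $254.870452
Dunlea CSD: $110,813.24 × 0.0272 = $3,014.120128
Total = $3,813.0835884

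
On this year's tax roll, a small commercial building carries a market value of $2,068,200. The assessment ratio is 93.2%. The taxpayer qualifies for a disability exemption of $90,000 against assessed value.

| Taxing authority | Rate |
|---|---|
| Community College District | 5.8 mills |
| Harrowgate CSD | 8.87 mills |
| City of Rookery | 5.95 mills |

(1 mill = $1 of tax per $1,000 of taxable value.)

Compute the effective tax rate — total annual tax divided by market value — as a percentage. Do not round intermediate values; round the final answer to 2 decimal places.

1.83%

Assessed value = $2,068,200 × 0.932 = $1,927,562.4
Taxable value = $1,927,562.4 − $90,000 = $1,837,562.4
Community College District: $1,837,562.4 × 0.0058 = $10,657.86192
Harrowgate CSD: $1,837,562.4 × 0.00887 = $16,299.178488
City of Rookery: $1,837,562.4 × 0.00595 = $10,933.49628
Total tax = $37,890.536688
Effective rate = $37,890.536688 ÷ $2,068,200 = 1.83% of market value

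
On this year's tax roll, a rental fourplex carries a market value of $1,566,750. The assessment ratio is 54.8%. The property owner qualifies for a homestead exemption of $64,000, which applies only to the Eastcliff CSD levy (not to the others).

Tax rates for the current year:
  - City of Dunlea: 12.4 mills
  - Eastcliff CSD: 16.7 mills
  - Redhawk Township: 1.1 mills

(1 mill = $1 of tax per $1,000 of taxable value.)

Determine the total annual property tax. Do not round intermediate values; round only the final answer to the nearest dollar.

$24,860

Assessed value = $1,566,750 × 0.548 = $858,579
City of Dunlea: $858,579 × 0.0124 = $10,646.3796
Eastcliff CSD: ($858,579 − $64,000) × 0.0167 = $794,579 × 0.0167 = $13,269.4693
Redhawk Township: $858,579 × 0.0011 = $944.4369
Total = $24,860.2858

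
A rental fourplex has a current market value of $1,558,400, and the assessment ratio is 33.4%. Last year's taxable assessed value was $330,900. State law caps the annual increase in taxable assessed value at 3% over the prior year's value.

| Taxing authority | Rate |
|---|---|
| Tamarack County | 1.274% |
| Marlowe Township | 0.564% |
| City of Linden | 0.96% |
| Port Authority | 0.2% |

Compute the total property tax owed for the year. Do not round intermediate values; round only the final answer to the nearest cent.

$10,217.99

Uncapped assessed value = $1,558,400 × 0.334 = $520,505.6
Cap limit = $330,900 × 1.03 = $340,827
Taxable assessed value = min($520,505.6, $340,827) = $340,827 (cap binds)
Tamarack County: $340,827 × 0.01274 = $4,342.13598
Marlowe Township: $340,827 × 0.00564 = $1,922.26428
City of Linden: $340,827 × 0.0096 = $3,271.9392
Port Authority: $340,827 × 0.002 = $681.654
Total = $10,217.99346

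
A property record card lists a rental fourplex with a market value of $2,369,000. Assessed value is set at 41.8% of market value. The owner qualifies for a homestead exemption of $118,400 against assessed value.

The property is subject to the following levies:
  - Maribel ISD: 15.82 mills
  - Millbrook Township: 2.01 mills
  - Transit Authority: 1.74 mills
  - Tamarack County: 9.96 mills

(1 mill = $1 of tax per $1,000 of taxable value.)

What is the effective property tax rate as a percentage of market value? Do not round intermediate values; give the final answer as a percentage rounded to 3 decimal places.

1.087%

Assessed value = $2,369,000 × 0.418 = $990,242
Taxable value = $990,242 − $118,400 = $871,842
Maribel ISD: $871,842 × 0.01582 = $13,792.54044
Millbrook Township: $871,842 × 0.00201 = $1,752.40242
Transit Authority: $871,842 × 0.00174 = $1,517.00508
Tamarack County: $871,842 × 0.00996 = $8,683.54632
Total tax = $25,745.49426
Effective rate = $25,745.49426 ÷ $2,369,000 = 1.087% of market value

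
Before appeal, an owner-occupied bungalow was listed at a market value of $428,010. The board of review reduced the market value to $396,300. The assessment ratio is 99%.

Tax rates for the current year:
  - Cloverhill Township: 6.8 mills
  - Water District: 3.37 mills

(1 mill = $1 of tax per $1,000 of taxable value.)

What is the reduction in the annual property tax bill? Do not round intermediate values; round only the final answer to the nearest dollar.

$319

Old assessed value = $428,010 × 0.99 = $423,729.9
New assessed value = $396,300 × 0.99 = $392,337
Combined rate = 0.0068 + 0.00337 = 0.01017
Old tax = $423,729.9 × 0.01017 = $4,309.333083
New tax = $392,337 × 0.01017 = $3,990.06729
Reduction = $4,309.333083 − $3,990.06729 = $319.265793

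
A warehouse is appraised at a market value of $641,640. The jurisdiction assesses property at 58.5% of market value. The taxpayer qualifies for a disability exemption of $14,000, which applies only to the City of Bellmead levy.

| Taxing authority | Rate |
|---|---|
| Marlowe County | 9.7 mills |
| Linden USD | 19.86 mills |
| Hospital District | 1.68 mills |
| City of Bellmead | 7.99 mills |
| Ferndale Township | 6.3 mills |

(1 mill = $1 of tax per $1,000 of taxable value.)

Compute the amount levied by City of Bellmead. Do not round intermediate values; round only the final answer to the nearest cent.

Assessed value = $641,640 × 0.585 = $375,359.4
City of Bellmead taxable value = $375,359.4 − $14,000 = $361,359.4
City of Bellmead levy = $361,359.4 × 0.00799 = $2,887.261606

$2,887.26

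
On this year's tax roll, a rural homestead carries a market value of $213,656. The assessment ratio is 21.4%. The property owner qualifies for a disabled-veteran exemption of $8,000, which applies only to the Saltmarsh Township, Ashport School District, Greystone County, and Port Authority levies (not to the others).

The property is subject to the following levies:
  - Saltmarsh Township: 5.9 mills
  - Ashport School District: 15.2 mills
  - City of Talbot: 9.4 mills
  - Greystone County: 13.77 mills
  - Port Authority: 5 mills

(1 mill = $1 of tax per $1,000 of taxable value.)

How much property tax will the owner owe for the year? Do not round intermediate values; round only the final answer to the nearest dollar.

Assessed value = $213,656 × 0.214 = $45,722.384
Saltmarsh Township: ($45,722.384 − $8,000) × 0.0059 = $37,722.384 × 0.0059 = $222.5620656
Ashport School District: ($45,722.384 − $8,000) × 0.0152 = $37,722.384 × 0.0152 = $573.3802368
City of Talbot: $45,722.384 × 0.0094 = $429.7904096
Greystone County: ($45,722.384 − $8,000) × 0.01377 = $37,722.384 × 0.01377 = $519.43722768
Port Authority: ($45,722.384 − $8,000) × 0.005 = $37,722.384 × 0.005 = $188.61192
Total = $1,933.78185968

$1,934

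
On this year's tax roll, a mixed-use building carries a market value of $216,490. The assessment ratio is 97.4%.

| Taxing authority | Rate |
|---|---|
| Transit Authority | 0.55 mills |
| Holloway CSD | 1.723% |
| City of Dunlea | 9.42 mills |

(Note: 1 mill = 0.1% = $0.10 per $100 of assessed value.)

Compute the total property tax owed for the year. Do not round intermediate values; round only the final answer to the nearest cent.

$5,735.43

Assessed value = $216,490 × 0.974 = $210,861.26
Transit Authority: $210,861.26 × 0.00055 = $115.973693
Holloway CSD: $210,861.26 × 0.01723 = $3,633.1395098
City of Dunlea: $210,861.26 × 0.00942 = $1,986.3130692
Total = $5,735.426272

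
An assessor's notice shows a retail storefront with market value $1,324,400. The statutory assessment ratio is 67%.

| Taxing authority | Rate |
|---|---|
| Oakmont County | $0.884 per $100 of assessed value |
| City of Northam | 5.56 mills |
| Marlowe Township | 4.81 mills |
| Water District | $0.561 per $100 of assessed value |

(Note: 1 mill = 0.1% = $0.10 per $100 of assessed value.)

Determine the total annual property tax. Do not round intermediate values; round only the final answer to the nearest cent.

Assessed value = $1,324,400 × 0.67 = $887,348
Oakmont County: $887,348 × 0.00884 = $7,844.15632
City of Northam: $887,348 × 0.00556 = $4,933.65488
Marlowe Township: $887,348 × 0.00481 = $4,268.14388
Water District: $887,348 × 0.00561 = $4,978.02228
Total = $22,023.97736

$22,023.98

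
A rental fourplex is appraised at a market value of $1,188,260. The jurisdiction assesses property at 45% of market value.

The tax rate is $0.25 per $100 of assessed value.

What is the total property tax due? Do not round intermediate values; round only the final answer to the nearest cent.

$1,336.79

Assessed value = $1,188,260 × 0.45 = $534,717
Tax = $534,717 × 0.0025 = $1,336.7925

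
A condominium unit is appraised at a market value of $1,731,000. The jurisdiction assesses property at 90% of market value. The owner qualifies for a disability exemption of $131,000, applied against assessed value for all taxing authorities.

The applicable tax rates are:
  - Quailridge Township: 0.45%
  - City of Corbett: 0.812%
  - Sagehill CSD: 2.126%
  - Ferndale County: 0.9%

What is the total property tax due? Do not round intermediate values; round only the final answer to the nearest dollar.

Assessed value = $1,731,000 × 0.9 = $1,557,900
Taxable value = $1,557,900 − $131,000 = $1,426,900
Quailridge Township: $1,426,900 × 0.0045 = $6,421.05
City of Corbett: $1,426,900 × 0.00812 = $11,586.428
Sagehill CSD: $1,426,900 × 0.02126 = $30,335.894
Ferndale County: $1,426,900 × 0.009 = $12,842.1
Total = $6,421.05 + $11,586.428 + $30,335.894 + $12,842.1 = $61,185.472

$61,185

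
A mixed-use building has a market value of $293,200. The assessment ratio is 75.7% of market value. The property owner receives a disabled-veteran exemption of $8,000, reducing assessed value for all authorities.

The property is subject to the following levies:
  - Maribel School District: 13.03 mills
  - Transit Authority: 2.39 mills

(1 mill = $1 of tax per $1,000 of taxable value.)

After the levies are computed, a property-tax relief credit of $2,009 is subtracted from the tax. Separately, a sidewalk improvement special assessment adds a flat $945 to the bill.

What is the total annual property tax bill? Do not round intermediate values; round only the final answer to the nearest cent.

$2,235.15

Assessed value = $293,200 × 0.757 = $221,952.4
Taxable value = $221,952.4 − $8,000 = $213,952.4
Maribel School District: $213,952.4 × 0.01303 = $2,787.799772
Transit Authority: $213,952.4 × 0.00239 = $511.346236
Levies subtotal = $3,299.146008
After credit = $3,299.146008 − $2,009 = $1,290.146008
Total = $1,290.146008 + $945 = $2,235.146008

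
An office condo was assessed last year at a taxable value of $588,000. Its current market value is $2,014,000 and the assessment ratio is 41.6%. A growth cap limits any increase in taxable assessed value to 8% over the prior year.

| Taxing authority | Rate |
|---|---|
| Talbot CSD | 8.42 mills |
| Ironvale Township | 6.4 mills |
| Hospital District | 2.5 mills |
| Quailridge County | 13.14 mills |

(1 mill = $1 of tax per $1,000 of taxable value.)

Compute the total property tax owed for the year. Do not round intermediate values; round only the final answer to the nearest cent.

$19,343.32

Uncapped assessed value = $2,014,000 × 0.416 = $837,824
Cap limit = $588,000 × 1.08 = $635,040
Taxable assessed value = min($837,824, $635,040) = $635,040 (cap binds)
Talbot CSD: $635,040 × 0.00842 = $5,347.0368
Ironvale Township: $635,040 × 0.0064 = $4,064.256
Hospital District: $635,040 × 0.0025 = $1,587.6
Quailridge County: $635,040 × 0.01314 = $8,344.4256
Total = $19,343.3184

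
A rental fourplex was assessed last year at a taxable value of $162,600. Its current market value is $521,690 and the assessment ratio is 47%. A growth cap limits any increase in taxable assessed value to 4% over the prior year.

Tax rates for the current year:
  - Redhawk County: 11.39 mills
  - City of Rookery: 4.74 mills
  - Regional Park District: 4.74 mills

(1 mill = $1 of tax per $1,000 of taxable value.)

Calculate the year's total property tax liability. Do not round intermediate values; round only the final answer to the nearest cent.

$3,529.20

Uncapped assessed value = $521,690 × 0.47 = $245,194.3
Cap limit = $162,600 × 1.04 = $169,104
Taxable assessed value = min($245,194.3, $169,104) = $169,104 (cap binds)
Redhawk County: $169,104 × 0.01139 = $1,926.09456
City of Rookery: $169,104 × 0.00474 = $801.55296
Regional Park District: $169,104 × 0.00474 = $801.55296
Total = $3,529.20048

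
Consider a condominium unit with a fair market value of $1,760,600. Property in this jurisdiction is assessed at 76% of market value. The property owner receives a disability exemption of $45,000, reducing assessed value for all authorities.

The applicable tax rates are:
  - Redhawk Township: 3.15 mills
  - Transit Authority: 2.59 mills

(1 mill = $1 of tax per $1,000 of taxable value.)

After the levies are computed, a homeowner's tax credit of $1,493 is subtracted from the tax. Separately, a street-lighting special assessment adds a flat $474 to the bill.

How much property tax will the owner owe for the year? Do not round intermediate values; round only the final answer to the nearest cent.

Assessed value = $1,760,600 × 0.76 = $1,338,056
Taxable value = $1,338,056 − $45,000 = $1,293,056
Redhawk Township: $1,293,056 × 0.00315 = $4,073.1264
Transit Authority: $1,293,056 × 0.00259 = $3,349.01504
Levies subtotal = $7,422.14144
After credit = $7,422.14144 − $1,493 = $5,929.14144
Total = $5,929.14144 + $474 = $6,403.14144

$6,403.14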